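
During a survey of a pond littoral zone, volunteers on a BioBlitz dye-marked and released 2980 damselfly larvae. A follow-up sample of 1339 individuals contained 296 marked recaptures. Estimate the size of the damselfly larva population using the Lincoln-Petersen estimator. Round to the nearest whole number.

N ≈ 13,480

If marked individuals mix randomly, R/C ≈ M/N, giving N ≈ M·C/R.
N = (2980 × 1339) / 296 = 3990220 / 296 ≈ 13480.47 → 13480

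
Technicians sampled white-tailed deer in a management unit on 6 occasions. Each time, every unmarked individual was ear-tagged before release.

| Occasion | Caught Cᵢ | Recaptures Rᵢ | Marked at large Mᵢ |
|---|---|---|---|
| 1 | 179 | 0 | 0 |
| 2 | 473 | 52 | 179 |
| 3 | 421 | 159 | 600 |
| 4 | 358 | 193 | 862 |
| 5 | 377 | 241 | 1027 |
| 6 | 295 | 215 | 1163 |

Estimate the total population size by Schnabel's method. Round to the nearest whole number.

N ≈ 1600

Σ MᵢCᵢ = 0·179 + 179·473 + 600·421 + 862·358 + 1027·377 + 1163·295 = 0 + 84667 + 252600 + 308596 + 387179 + 343085 = 1376127
Σ Rᵢ = 0 + 52 + 159 + 193 + 241 + 215 = 860
N̂ = 1376127 / 860 ≈ 1600.1 → 1600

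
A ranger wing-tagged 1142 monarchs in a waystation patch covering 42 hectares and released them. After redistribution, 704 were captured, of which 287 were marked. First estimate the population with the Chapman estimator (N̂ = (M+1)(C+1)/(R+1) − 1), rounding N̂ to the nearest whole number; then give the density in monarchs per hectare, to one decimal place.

N̂ = 1143·705/288 − 1 = 805815/288 − 1 ≈ 2797.0 → 2797
Density = N̂ / area = 2797 / 42 ≈ 66.60 → 66.6 per hectare

density ≈ 66.6 monarchs per hectare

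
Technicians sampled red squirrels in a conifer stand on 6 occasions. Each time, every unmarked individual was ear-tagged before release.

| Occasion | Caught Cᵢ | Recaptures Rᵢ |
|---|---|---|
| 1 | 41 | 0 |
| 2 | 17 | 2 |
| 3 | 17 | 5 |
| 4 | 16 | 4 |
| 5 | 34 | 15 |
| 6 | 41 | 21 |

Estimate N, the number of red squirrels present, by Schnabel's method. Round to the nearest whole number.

N ≈ 202

Marked at large before each occasion: Mᵢ = Σⱼ<ᵢ (Cⱼ − Rⱼ) → M1=0, M2=41, M3=56, M4=68, M5=80, M6=99
Σ MᵢCᵢ = 0·41 + 41·17 + 56·17 + 68·16 + 80·34 + 99·41 = 0 + 697 + 952 + 1088 + 2720 + 4059 = 9516
Σ Rᵢ = 0 + 2 + 5 + 4 + 15 + 21 = 47
N̂ = 9516 / 47 ≈ 202.47 → 202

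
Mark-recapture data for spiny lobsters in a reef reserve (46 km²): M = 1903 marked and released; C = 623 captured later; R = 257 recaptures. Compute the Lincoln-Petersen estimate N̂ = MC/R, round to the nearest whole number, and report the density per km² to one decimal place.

density ≈ 100.3 spiny lobsters per km²

N̂ = 1903·623/257 = 1185569/257 ≈ 4613.1 → 4613
Density = N̂ / area = 4613 / 46 ≈ 100.28 → 100.3 per km²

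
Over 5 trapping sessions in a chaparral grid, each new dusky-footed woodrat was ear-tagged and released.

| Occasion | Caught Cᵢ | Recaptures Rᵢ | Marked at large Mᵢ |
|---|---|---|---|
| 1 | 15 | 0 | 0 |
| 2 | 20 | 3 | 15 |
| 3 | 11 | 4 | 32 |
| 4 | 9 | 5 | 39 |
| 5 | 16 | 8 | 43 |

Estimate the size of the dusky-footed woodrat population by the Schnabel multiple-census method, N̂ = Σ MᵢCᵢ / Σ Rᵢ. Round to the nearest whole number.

Σ MᵢCᵢ = 0·15 + 15·20 + 32·11 + 39·9 + 43·16 = 0 + 300 + 352 + 351 + 688 = 1691
Σ Rᵢ = 0 + 3 + 4 + 5 + 8 = 20
N̂ = 1691 / 20 ≈ 84.5 → 85

N ≈ 85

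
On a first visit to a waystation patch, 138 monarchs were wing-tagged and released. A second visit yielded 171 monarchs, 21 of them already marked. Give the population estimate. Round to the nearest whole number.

N = (138 × 171) / 21 = 23598 / 21 ≈ 1123.7 → 1124

N ≈ 1124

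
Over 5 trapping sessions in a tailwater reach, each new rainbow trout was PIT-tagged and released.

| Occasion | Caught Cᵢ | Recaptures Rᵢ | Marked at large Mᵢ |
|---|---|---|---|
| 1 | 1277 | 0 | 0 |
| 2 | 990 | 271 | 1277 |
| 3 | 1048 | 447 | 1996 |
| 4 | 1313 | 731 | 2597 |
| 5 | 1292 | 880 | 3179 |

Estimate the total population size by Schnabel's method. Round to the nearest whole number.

N ≈ 4669

Σ MᵢCᵢ = 0·1277 + 1277·990 + 1996·1048 + 2597·1313 + 3179·1292 = 0 + 1264230 + 2091808 + 3409861 + 4107268 = 10873167
Σ Rᵢ = 0 + 271 + 447 + 731 + 880 = 2329
N̂ = 10873167 / 2329 ≈ 4668.6 → 4669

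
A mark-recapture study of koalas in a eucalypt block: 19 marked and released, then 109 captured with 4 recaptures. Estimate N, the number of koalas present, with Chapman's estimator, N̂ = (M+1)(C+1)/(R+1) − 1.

N = 439

N̂ = (19+1)(109+1)/(4+1) − 1 = 20·110/5 − 1
= 2200/5 − 1 = 440 − 1 = 439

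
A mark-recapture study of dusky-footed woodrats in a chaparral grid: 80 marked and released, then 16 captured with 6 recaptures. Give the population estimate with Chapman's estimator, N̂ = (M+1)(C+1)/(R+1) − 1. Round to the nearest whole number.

N̂ = (80+1)(16+1)/(6+1) − 1 = 81·17/7 − 1
= 1377/7 − 1 ≈ 196.7 − 1 ≈ 195.7 → 196

N ≈ 196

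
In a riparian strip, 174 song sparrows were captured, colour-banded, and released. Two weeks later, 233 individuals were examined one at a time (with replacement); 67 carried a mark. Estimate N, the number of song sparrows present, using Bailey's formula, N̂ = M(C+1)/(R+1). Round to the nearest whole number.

N̂ = 174·(233+1)/(67+1) = 174·234/68 = 40716/68 ≈ 598.8 → 599

N ≈ 599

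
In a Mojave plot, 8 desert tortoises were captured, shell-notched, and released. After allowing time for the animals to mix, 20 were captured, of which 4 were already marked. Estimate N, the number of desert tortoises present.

N = 40

The marked fraction in the recapture sample should equal the marked fraction in the population: 4/20 = 8/N.
N = (8 × 20) / 4 = 160 / 4 = 40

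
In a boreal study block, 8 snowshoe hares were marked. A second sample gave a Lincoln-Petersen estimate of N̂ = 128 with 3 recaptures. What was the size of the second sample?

C = 48

From N = M·C/R: C = N·R / M = 128·3 / 8 = 384 / 8 = 48.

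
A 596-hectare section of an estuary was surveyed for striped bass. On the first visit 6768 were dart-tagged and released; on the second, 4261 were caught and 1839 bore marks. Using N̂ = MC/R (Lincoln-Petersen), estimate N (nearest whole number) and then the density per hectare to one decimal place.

N̂ = 6768·4261/1839 = 28838448/1839 ≈ 15681.6 → 15682
Density = N̂ / area = 15682 / 596 ≈ 26.31 → 26.3 per hectare

density ≈ 26.3 striped bass per hectare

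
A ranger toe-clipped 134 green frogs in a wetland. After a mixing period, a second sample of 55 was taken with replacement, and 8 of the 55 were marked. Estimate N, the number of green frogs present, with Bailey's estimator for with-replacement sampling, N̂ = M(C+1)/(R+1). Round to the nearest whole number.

N ≈ 834

N̂ = 134·(55+1)/(8+1) = 134·56/9 = 7504/9 ≈ 833.8 → 834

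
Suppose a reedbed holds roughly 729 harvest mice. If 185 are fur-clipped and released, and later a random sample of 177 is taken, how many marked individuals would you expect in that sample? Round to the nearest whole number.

expected recaptures ≈ 45

Expected recaptures E[R] = M·C / N.
E[R] = 185 × 177 / 729 = 32745 / 729 ≈ 44.9 → 45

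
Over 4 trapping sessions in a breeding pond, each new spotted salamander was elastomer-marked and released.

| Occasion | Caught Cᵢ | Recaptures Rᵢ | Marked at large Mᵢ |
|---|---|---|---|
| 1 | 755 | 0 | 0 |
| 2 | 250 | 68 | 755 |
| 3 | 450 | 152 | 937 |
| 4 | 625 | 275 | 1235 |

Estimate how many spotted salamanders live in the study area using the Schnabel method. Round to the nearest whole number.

Σ MᵢCᵢ = 0·755 + 755·250 + 937·450 + 1235·625 = 0 + 188750 + 421650 + 771875 = 1382275
Σ Rᵢ = 0 + 68 + 152 + 275 = 495
N̂ = 1382275 / 495 ≈ 2792.47 → 2792

N ≈ 2792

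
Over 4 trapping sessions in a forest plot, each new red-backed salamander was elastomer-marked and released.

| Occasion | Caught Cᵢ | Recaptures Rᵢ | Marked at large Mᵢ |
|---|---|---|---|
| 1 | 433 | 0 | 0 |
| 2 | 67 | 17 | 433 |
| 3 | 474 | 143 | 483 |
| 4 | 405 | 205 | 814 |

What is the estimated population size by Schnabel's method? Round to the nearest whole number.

Σ MᵢCᵢ = 0·433 + 433·67 + 483·474 + 814·405 = 0 + 29011 + 228942 + 329670 = 587623
Σ Rᵢ = 0 + 17 + 143 + 205 = 365
N̂ = 587623 / 365 ≈ 1609.9 → 1610

N ≈ 1610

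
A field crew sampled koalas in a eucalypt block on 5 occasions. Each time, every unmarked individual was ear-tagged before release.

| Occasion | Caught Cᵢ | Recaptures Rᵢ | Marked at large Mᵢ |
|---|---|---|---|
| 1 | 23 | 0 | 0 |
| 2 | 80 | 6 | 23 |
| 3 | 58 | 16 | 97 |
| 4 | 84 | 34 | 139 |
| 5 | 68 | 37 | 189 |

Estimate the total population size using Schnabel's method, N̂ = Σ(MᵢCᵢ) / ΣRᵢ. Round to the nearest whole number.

Σ MᵢCᵢ = 0·23 + 23·80 + 97·58 + 139·84 + 189·68 = 0 + 1840 + 5626 + 11676 + 12852 = 31994
Σ Rᵢ = 0 + 6 + 16 + 34 + 37 = 93
N̂ = 31994 / 93 ≈ 344.0 → 344

N ≈ 344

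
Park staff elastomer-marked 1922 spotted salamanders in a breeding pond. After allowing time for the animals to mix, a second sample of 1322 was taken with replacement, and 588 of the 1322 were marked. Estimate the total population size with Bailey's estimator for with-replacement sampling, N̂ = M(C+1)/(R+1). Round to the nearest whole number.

N̂ = 1922·(1322+1)/(588+1) = 1922·1323/589 = 2542806/589 ≈ 4317.2 → 4317

N ≈ 4317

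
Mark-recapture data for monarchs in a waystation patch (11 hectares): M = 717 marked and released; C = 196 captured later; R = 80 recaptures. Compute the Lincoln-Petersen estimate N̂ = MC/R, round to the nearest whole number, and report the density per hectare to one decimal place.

density ≈ 159.7 monarchs per hectare

N̂ = 717·196/80 = 140532/80 ≈ 1756.7 → 1757
Density = N̂ / area = 1757 / 11 ≈ 159.73 → 159.7 per hectare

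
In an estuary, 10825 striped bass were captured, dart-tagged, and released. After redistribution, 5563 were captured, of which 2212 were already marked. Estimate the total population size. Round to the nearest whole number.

N ≈ 27,224

N = (10825 × 5563) / 2212 = 60219475 / 2212 ≈ 27224.0 → 27224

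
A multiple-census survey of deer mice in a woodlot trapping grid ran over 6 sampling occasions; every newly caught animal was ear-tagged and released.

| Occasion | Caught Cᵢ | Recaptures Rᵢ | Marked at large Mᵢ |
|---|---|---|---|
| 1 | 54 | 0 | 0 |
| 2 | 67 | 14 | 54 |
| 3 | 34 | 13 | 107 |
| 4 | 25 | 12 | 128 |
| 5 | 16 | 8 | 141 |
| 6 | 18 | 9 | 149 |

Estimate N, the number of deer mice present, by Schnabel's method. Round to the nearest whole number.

Σ MᵢCᵢ = 0·54 + 54·67 + 107·34 + 128·25 + 141·16 + 149·18 = 0 + 3618 + 3638 + 3200 + 2256 + 2682 = 15394
Σ Rᵢ = 0 + 14 + 13 + 12 + 8 + 9 = 56
N̂ = 15394 / 56 ≈ 274.9 → 275

N ≈ 275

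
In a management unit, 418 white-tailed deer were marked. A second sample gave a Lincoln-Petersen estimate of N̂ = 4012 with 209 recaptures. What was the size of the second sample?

From N = M·C/R: C = N·R / M = 4012·209 / 418 = 838508 / 418 = 2006.

C = 2006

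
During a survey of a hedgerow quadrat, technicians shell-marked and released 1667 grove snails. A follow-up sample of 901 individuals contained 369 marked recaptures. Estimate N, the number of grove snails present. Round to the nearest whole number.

The marked fraction in the recapture sample should equal the marked fraction in the population: 369/901 = 1667/N.
N = (1667 × 901) / 369 = 1501967 / 369 ≈ 4070.4 → 4070

N ≈ 4070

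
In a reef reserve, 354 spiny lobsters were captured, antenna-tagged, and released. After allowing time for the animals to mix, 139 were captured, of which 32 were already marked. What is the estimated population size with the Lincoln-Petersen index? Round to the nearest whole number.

N ≈ 1538

If marked individuals mix randomly, R/C ≈ M/N, giving N ≈ M·C/R.
N = (354 × 139) / 32 = 49206 / 32 ≈ 1537.7 → 1538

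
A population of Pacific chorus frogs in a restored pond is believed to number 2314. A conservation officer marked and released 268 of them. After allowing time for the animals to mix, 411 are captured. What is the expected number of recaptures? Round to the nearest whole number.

expected recaptures ≈ 48

Expected recaptures E[R] = M·C / N.
E[R] = 268 × 411 / 2314 = 110148 / 2314 ≈ 47.6 → 48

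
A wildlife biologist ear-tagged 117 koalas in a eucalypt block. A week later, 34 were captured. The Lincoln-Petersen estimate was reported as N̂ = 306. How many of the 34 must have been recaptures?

R = 13

From N = M·C/R: R = M·C / N = 117·34 / 306 = 3978 / 306 = 13.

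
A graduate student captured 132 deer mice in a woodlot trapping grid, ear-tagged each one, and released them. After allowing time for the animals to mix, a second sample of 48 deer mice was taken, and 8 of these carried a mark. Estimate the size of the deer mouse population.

The marked fraction in the recapture sample should equal the marked fraction in the population: 8/48 = 132/N.
N = (132 × 48) / 8 = 6336 / 8 = 792

N = 792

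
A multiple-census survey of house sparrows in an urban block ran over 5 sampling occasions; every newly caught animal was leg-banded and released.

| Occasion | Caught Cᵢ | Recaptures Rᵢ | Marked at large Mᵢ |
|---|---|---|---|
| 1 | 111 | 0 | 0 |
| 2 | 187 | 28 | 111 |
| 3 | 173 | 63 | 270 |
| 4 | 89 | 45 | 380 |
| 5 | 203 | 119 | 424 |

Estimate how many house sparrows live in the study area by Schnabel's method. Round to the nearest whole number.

Σ MᵢCᵢ = 0·111 + 111·187 + 270·173 + 380·89 + 424·203 = 0 + 20757 + 46710 + 33820 + 86072 = 187359
Σ Rᵢ = 0 + 28 + 63 + 45 + 119 = 255
N̂ = 187359 / 255 ≈ 734.7 → 735

N ≈ 735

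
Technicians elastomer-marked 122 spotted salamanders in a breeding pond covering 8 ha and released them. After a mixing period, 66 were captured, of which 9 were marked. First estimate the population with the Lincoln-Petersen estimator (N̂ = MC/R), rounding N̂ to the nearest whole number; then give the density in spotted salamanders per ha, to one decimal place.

N̂ = 122·66/9 = 8052/9 ≈ 894.7 → 895
Density = N̂ / area = 895 / 8 ≈ 111.88 → 111.9 per ha

density ≈ 111.9 spotted salamanders per ha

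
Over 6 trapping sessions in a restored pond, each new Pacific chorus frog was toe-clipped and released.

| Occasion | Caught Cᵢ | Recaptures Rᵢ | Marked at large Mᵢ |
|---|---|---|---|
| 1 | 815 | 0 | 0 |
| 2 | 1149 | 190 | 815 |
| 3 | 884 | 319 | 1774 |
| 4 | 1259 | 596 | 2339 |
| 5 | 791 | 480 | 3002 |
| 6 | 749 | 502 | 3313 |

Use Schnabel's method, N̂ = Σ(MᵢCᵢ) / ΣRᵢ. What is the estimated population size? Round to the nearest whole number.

Σ MᵢCᵢ = 0·815 + 815·1149 + 1774·884 + 2339·1259 + 3002·791 + 3313·749 = 0 + 936435 + 1568216 + 2944801 + 2374582 + 2481437 = 10305471
Σ Rᵢ = 0 + 190 + 319 + 596 + 480 + 502 = 2087
N̂ = 10305471 / 2087 ≈ 4937.9 → 4938

N ≈ 4938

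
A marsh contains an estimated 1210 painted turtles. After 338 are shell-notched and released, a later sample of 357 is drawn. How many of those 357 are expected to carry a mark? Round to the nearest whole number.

expected recaptures ≈ 100

Expected recaptures E[R] = M·C / N.
E[R] = 338 × 357 / 1210 = 120666 / 1210 ≈ 99.7 → 100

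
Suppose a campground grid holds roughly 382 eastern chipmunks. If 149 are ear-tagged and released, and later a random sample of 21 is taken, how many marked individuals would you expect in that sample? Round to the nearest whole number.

The marked fraction of the population is 149/382, so in a sample of 21 expect C·(M/N) marked.
E[R] = 149 × 21 / 382 = 3129 / 382 ≈ 8.2 → 8

expected recaptures ≈ 8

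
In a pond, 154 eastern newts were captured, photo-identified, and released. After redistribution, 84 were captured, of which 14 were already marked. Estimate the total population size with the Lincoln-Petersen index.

Lincoln-Petersen assumes M/N = R/C, so N = M·C / R.
N = (154 × 84) / 14 = 12936 / 14 = 924

N = 924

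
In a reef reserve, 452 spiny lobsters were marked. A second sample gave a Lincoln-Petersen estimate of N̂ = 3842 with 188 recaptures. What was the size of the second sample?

From N = M·C/R: C = N·R / M = 3842·188 / 452 = 722296 / 452 = 1598.

C = 1598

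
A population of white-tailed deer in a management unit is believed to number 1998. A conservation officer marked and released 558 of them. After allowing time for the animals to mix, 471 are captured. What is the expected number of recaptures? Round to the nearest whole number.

The marked fraction of the population is 558/1998, so in a sample of 471 expect C·(M/N) marked.
E[R] = 558 × 471 / 1998 = 262818 / 1998 ≈ 131.5 → 132

expected recaptures ≈ 132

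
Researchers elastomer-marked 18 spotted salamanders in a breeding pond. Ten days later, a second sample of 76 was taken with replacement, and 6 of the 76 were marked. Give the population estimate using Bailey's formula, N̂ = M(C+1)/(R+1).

N = 198

N̂ = 18·(76+1)/(6+1) = 18·77/7 = 1386/7 = 198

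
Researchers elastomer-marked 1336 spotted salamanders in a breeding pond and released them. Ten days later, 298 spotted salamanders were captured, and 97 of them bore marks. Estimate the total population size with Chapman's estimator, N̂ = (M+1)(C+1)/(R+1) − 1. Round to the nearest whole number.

N ≈ 4078

N̂ = (1336+1)(298+1)/(97+1) − 1 = 1337·299/98 − 1
= 399763/98 − 1 ≈ 4079.2 − 1 ≈ 4078.2 → 4078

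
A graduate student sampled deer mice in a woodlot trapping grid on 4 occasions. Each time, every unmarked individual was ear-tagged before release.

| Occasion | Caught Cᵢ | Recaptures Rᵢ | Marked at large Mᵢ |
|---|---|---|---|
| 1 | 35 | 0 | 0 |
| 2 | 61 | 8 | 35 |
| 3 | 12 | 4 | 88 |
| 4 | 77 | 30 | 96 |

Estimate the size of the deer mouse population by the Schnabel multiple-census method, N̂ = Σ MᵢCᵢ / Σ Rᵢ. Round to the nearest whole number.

Σ MᵢCᵢ = 0·35 + 35·61 + 88·12 + 96·77 = 0 + 2135 + 1056 + 7392 = 10583
Σ Rᵢ = 0 + 8 + 4 + 30 = 42
N̂ = 10583 / 42 ≈ 252.0 → 252

N ≈ 252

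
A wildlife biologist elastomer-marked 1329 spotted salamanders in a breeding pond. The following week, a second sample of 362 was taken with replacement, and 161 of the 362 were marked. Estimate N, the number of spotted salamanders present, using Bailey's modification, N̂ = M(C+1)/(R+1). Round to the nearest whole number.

N ≈ 2978

N̂ = 1329·(362+1)/(161+1) = 1329·363/162 = 482427/162 ≈ 2977.9 → 2978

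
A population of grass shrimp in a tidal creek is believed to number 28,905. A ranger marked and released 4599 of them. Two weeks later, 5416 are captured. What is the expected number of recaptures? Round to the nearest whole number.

The marked fraction of the population is 4599/28905, so in a sample of 5416 expect C·(M/N) marked.
E[R] = 4599 × 5416 / 28905 = 24908184 / 28905 ≈ 861.7 → 862

expected recaptures ≈ 862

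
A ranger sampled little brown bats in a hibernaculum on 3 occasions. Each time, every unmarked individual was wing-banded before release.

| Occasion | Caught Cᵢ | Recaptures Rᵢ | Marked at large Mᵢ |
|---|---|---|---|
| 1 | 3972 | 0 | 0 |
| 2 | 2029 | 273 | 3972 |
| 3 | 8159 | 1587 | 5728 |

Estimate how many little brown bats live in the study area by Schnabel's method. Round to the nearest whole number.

N ≈ 29,459

Σ MᵢCᵢ = 0·3972 + 3972·2029 + 5728·8159 = 0 + 8059188 + 46734752 = 54793940
Σ Rᵢ = 0 + 273 + 1587 = 1860
N̂ = 54793940 / 1860 ≈ 29459.1 → 29459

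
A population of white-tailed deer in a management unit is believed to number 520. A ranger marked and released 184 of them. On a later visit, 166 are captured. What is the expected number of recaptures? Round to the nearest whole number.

Expected recaptures E[R] = M·C / N.
E[R] = 184 × 166 / 520 = 30544 / 520 ≈ 58.7 → 59

expected recaptures ≈ 59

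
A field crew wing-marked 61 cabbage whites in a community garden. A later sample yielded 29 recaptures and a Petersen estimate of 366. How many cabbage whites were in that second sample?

C = 174

From N = M·C/R: C = N·R / M = 366·29 / 61 = 10614 / 61 = 174.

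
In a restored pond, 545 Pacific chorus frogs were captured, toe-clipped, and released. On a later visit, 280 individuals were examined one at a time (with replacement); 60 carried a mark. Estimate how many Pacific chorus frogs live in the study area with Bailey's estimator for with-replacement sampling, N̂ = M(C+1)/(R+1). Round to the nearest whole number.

N̂ = 545·(280+1)/(60+1) = 545·281/61 = 153145/61 ≈ 2510.6 → 2511

N ≈ 2511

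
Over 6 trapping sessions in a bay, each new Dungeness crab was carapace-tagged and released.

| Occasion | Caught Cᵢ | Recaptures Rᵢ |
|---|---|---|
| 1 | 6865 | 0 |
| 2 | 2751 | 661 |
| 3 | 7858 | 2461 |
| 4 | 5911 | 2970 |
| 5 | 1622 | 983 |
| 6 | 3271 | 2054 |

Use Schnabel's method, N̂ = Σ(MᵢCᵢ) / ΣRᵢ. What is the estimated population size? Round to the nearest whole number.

Marked at large before each occasion: Mᵢ = Σⱼ<ᵢ (Cⱼ − Rⱼ) → M1=0, M2=6865, M3=8955, M4=14352, M5=17293, M6=17932
Σ MᵢCᵢ = 0·6865 + 6865·2751 + 8955·7858 + 14352·5911 + 17293·1622 + 17932·3271 = 0 + 18885615 + 70368390 + 84834672 + 28049246 + 58655572 = 260793495
Σ Rᵢ = 0 + 661 + 2461 + 2970 + 983 + 2054 = 9129
N̂ = 260793495 / 9129 ≈ 28567.6 → 28568

N ≈ 28,568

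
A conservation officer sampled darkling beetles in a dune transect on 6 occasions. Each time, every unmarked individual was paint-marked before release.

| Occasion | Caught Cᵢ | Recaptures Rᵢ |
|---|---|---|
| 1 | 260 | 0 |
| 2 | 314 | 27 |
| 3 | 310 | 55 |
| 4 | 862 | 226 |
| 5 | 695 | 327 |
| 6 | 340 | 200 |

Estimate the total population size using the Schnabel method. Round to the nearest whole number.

N ≈ 3061

Marked at large before each occasion: Mᵢ = Σⱼ<ᵢ (Cⱼ − Rⱼ) → M1=0, M2=260, M3=547, M4=802, M5=1438, M6=1806
Σ MᵢCᵢ = 0·260 + 260·314 + 547·310 + 802·862 + 1438·695 + 1806·340 = 0 + 81640 + 169570 + 691324 + 999410 + 614040 = 2555984
Σ Rᵢ = 0 + 27 + 55 + 226 + 327 + 200 = 835
N̂ = 2555984 / 835 ≈ 3061.1 → 3061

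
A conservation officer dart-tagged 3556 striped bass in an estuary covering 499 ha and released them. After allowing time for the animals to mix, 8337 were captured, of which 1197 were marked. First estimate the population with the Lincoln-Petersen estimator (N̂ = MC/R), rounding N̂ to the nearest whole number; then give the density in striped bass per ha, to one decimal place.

N̂ = 3556·8337/1197 = 29646372/1197 ≈ 24767.2 → 24767
Density = N̂ / area = 24767 / 499 ≈ 49.63 → 49.6 per ha

density ≈ 49.6 striped bass per ha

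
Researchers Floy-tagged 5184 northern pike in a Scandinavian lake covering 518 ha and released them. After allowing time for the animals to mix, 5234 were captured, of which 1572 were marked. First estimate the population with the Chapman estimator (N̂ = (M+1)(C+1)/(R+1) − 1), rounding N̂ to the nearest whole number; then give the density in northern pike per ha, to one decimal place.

density ≈ 33.3 northern pike per ha

N̂ = 5185·5235/1573 − 1 = 27143475/1573 − 1 ≈ 17254.9 → 17255
Density = N̂ / area = 17255 / 518 ≈ 33.31 → 33.3 per ha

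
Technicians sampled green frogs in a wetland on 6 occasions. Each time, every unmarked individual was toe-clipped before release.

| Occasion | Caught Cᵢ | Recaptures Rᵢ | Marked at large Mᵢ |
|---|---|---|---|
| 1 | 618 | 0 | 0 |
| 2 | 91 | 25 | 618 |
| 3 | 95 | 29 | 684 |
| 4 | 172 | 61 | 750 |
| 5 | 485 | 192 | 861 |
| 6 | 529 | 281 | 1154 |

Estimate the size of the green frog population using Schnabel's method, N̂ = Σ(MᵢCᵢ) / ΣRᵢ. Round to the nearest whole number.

Σ MᵢCᵢ = 0·618 + 618·91 + 684·95 + 750·172 + 861·485 + 1154·529 = 0 + 56238 + 64980 + 129000 + 417585 + 610466 = 1278269
Σ Rᵢ = 0 + 25 + 29 + 61 + 192 + 281 = 588
N̂ = 1278269 / 588 ≈ 2173.9 → 2174

N ≈ 2174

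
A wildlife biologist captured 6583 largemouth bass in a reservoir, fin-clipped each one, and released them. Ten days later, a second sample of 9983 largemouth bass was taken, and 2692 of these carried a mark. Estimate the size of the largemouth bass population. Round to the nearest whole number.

N ≈ 24,412

The marked fraction in the recapture sample should equal the marked fraction in the population: 2692/9983 = 6583/N.
N = (6583 × 9983) / 2692 = 65718089 / 2692 ≈ 24412.4 → 24412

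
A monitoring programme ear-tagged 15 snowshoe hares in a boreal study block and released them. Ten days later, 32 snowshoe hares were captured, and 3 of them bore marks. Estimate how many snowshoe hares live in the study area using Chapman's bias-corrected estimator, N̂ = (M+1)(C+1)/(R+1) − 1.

N̂ = (15+1)(32+1)/(3+1) − 1 = 16·33/4 − 1
= 528/4 − 1 = 132 − 1 = 131

N = 131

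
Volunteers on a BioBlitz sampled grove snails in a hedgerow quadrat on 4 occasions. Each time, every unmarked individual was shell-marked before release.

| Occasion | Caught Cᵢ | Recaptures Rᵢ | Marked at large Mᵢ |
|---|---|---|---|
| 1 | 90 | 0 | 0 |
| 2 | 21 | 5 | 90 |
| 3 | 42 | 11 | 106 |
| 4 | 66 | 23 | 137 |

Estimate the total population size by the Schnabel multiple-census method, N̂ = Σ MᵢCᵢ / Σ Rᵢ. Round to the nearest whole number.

N ≈ 394

Σ MᵢCᵢ = 0·90 + 90·21 + 106·42 + 137·66 = 0 + 1890 + 4452 + 9042 = 15384
Σ Rᵢ = 0 + 5 + 11 + 23 = 39
N̂ = 15384 / 39 ≈ 394.46 → 394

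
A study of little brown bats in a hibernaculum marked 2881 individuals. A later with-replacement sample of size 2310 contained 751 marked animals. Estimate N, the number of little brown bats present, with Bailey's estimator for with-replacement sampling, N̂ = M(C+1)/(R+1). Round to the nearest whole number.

N̂ = 2881·(2310+1)/(751+1) = 2881·2311/752 = 6657991/752 ≈ 8853.7 → 8854

N ≈ 8854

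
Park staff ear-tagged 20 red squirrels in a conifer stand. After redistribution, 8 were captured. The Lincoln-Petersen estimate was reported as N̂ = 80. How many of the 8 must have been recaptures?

From N = M·C/R: R = M·C / N = 20·8 / 80 = 160 / 80 = 2.

R = 2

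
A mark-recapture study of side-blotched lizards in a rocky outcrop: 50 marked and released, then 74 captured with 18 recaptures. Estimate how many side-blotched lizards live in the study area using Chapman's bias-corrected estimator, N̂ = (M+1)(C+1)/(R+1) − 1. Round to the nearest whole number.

N ≈ 200

N̂ = (50+1)(74+1)/(18+1) − 1 = 51·75/19 − 1
= 3825/19 − 1 ≈ 201.3 − 1 ≈ 200.3 → 200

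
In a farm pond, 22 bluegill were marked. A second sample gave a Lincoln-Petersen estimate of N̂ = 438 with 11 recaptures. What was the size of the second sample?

From N = M·C/R: C = N·R / M = 438·11 / 22 = 4818 / 22 = 219.

C = 219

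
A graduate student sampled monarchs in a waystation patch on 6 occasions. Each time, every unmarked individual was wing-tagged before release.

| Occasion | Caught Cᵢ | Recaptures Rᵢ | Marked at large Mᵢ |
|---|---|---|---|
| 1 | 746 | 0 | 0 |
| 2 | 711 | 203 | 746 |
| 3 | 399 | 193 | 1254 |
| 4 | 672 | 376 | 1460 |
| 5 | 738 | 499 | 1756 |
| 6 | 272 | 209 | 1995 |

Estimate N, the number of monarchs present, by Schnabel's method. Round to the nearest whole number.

Σ MᵢCᵢ = 0·746 + 746·711 + 1254·399 + 1460·672 + 1756·738 + 1995·272 = 0 + 530406 + 500346 + 981120 + 1295928 + 542640 = 3850440
Σ Rᵢ = 0 + 203 + 193 + 376 + 499 + 209 = 1480
N̂ = 3850440 / 1480 ≈ 2601.6 → 2602

N ≈ 2602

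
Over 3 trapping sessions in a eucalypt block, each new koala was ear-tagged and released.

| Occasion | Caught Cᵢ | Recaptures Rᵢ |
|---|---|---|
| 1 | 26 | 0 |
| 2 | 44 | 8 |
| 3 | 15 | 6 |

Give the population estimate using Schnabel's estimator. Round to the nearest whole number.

Marked at large before each occasion: Mᵢ = Σⱼ<ᵢ (Cⱼ − Rⱼ) → M1=0, M2=26, M3=62
Σ MᵢCᵢ = 0·26 + 26·44 + 62·15 = 0 + 1144 + 930 = 2074
Σ Rᵢ = 0 + 8 + 6 = 14
N̂ = 2074 / 14 ≈ 148.1 → 148

N ≈ 148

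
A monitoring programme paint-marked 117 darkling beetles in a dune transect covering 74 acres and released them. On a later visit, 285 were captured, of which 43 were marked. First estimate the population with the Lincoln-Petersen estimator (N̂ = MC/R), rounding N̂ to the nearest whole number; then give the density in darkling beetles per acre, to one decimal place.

density ≈ 10.5 darkling beetles per acre

N̂ = 117·285/43 = 33345/43 ≈ 775.47 → 775
Density = N̂ / area = 775 / 74 ≈ 10.47 → 10.5 per acre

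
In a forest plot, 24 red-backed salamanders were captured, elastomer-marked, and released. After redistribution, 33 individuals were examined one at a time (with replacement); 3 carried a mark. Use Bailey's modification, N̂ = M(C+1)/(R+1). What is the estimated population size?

N̂ = 24·(33+1)/(3+1) = 24·34/4 = 816/4 = 204

N = 204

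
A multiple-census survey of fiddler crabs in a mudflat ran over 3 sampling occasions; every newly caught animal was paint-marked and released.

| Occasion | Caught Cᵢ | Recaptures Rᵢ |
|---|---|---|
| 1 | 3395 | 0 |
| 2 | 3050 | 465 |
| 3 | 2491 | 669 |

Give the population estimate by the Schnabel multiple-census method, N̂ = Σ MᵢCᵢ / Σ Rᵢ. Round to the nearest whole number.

N ≈ 22,267

Marked at large before each occasion: Mᵢ = Σⱼ<ᵢ (Cⱼ − Rⱼ) → M1=0, M2=3395, M3=5980
Σ MᵢCᵢ = 0·3395 + 3395·3050 + 5980·2491 = 0 + 10354750 + 14896180 = 25250930
Σ Rᵢ = 0 + 465 + 669 = 1134
N̂ = 25250930 / 1134 ≈ 22267.1 → 22267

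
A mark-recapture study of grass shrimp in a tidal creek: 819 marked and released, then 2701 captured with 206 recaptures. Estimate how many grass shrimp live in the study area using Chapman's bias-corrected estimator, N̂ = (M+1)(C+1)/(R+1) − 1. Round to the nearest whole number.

N ≈ 10,703

N̂ = (819+1)(2701+1)/(206+1) − 1 = 820·2702/207 − 1
= 2215640/207 − 1 ≈ 10703.6 − 1 ≈ 10702.6 → 10703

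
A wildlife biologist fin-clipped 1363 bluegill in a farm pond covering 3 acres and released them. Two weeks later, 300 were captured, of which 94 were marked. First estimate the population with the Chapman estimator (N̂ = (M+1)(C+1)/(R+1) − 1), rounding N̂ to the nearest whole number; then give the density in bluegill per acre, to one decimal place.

density ≈ 1440.3 bluegill per acre

N̂ = 1364·301/95 − 1 = 410564/95 − 1 ≈ 4320.7 → 4321
Density = N̂ / area = 4321 / 3 ≈ 1440.33 → 1440.3 per acre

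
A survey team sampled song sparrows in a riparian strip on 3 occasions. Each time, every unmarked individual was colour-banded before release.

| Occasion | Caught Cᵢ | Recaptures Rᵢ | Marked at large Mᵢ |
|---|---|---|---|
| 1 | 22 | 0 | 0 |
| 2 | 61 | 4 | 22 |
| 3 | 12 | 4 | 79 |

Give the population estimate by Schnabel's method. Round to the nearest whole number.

N ≈ 286

Σ MᵢCᵢ = 0·22 + 22·61 + 79·12 = 0 + 1342 + 948 = 2290
Σ Rᵢ = 0 + 4 + 4 = 8
N̂ = 2290 / 8 ≈ 286.2 → 286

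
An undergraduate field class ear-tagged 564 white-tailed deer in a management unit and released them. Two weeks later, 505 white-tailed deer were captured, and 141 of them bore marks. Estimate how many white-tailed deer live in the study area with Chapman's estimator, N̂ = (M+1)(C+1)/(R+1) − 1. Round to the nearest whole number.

N ≈ 2012

N̂ = (564+1)(505+1)/(141+1) − 1 = 565·506/142 − 1
= 285890/142 − 1 ≈ 2013.3 − 1 ≈ 2012.3 → 2012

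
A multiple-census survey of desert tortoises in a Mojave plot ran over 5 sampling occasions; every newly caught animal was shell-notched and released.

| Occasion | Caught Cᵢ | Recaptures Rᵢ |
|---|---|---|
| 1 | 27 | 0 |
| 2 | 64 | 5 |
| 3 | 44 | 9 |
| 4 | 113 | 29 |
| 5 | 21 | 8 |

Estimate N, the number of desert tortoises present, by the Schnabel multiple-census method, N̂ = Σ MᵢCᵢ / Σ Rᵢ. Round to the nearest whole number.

Marked at large before each occasion: Mᵢ = Σⱼ<ᵢ (Cⱼ − Rⱼ) → M1=0, M2=27, M3=86, M4=121, M5=205
Σ MᵢCᵢ = 0·27 + 27·64 + 86·44 + 121·113 + 205·21 = 0 + 1728 + 3784 + 13673 + 4305 = 23490
Σ Rᵢ = 0 + 5 + 9 + 29 + 8 = 51
N̂ = 23490 / 51 ≈ 460.6 → 461

N ≈ 461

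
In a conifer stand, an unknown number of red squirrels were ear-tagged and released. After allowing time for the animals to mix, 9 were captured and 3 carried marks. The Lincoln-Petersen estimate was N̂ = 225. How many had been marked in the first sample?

From N = M·C/R: M = N·R / C = 225·3 / 9 = 675 / 9 = 75.

M = 75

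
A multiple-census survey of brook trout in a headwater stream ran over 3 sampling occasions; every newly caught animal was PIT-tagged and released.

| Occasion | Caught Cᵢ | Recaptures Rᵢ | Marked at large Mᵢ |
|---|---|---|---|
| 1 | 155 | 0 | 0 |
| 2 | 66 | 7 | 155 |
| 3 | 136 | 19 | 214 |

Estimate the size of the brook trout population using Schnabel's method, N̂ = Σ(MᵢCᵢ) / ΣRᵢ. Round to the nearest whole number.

N ≈ 1513

Σ MᵢCᵢ = 0·155 + 155·66 + 214·136 = 0 + 10230 + 29104 = 39334
Σ Rᵢ = 0 + 7 + 19 = 26
N̂ = 39334 / 26 ≈ 1512.8 → 1513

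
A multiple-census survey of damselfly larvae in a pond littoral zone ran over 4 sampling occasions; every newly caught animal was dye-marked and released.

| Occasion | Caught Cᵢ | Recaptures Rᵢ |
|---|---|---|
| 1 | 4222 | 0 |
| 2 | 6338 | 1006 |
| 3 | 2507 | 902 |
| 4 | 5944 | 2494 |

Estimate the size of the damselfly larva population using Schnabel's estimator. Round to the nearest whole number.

Marked at large before each occasion: Mᵢ = Σⱼ<ᵢ (Cⱼ − Rⱼ) → M1=0, M2=4222, M3=9554, M4=11159
Σ MᵢCᵢ = 0·4222 + 4222·6338 + 9554·2507 + 11159·5944 = 0 + 26759036 + 23951878 + 66329096 = 117040010
Σ Rᵢ = 0 + 1006 + 902 + 2494 = 4402
N̂ = 117040010 / 4402 ≈ 26587.9 → 26588

N ≈ 26,588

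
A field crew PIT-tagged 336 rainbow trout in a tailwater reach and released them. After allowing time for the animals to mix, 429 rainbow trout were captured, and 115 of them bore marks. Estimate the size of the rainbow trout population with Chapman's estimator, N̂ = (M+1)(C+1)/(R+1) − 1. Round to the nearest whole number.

N̂ = (336+1)(429+1)/(115+1) − 1 = 337·430/116 − 1
= 144910/116 − 1 ≈ 1249.2 − 1 ≈ 1248.2 → 1248

N ≈ 1248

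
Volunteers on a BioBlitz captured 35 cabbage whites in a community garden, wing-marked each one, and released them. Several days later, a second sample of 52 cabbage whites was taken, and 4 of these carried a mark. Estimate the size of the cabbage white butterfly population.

N = 455

N = (35 × 52) / 4 = 1820 / 4 = 455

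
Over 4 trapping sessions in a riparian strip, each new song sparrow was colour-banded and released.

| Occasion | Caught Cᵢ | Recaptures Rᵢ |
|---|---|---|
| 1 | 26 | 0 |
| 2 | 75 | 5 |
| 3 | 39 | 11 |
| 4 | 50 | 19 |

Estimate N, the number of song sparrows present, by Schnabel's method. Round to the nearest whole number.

Marked at large before each occasion: Mᵢ = Σⱼ<ᵢ (Cⱼ − Rⱼ) → M1=0, M2=26, M3=96, M4=124
Σ MᵢCᵢ = 0·26 + 26·75 + 96·39 + 124·50 = 0 + 1950 + 3744 + 6200 = 11894
Σ Rᵢ = 0 + 5 + 11 + 19 = 35
N̂ = 11894 / 35 ≈ 339.8 → 340

N ≈ 340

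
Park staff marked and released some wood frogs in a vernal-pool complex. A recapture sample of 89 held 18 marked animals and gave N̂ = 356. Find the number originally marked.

M = 72

From N = M·C/R: M = N·R / C = 356·18 / 89 = 6408 / 89 = 72.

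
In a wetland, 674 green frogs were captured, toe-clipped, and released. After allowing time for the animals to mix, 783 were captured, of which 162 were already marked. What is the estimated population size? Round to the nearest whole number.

N ≈ 3258

The marked fraction in the recapture sample should equal the marked fraction in the population: 162/783 = 674/N.
N = (674 × 783) / 162 = 527742 / 162 ≈ 3257.7 → 3258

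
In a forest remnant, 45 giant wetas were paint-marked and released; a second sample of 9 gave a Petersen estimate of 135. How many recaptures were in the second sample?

R = 3

From N = M·C/R: R = M·C / N = 45·9 / 135 = 405 / 135 = 3.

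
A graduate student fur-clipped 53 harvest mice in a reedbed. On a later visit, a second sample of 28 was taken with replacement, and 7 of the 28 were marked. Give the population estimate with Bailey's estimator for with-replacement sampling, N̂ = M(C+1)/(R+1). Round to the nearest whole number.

N ≈ 192

N̂ = 53·(28+1)/(7+1) = 53·29/8 = 1537/8 ≈ 192.1 → 192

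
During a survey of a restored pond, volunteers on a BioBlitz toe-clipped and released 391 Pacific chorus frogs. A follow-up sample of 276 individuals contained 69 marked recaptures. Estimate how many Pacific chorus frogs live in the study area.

N = (391 × 276) / 69 = 107916 / 69 = 1564

N = 1564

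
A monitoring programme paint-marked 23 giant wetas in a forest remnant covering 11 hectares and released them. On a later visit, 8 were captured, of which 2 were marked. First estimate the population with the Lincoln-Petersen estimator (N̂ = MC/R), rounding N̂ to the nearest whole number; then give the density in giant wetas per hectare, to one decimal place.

N̂ = 23·8/2 = 184/2 = 92
Density = N̂ / area = 92 / 11 ≈ 8.36 → 8.4 per hectare

density ≈ 8.4 giant wetas per hectare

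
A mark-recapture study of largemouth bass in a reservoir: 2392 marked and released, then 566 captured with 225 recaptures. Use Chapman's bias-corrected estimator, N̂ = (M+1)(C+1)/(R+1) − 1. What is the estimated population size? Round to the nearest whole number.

N̂ = (2392+1)(566+1)/(225+1) − 1 = 2393·567/226 − 1
= 1356831/226 − 1 ≈ 6003.7 − 1 ≈ 6002.7 → 6003

N ≈ 6003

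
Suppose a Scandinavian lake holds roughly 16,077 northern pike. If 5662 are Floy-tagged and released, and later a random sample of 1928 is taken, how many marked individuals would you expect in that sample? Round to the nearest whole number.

expected recaptures ≈ 679

Expected recaptures E[R] = M·C / N.
E[R] = 5662 × 1928 / 16077 = 10916336 / 16077 ≈ 679.0 → 679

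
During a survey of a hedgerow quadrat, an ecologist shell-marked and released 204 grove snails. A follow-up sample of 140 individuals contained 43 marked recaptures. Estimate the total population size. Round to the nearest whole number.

N = (204 × 140) / 43 = 28560 / 43 ≈ 664.2 → 664

N ≈ 664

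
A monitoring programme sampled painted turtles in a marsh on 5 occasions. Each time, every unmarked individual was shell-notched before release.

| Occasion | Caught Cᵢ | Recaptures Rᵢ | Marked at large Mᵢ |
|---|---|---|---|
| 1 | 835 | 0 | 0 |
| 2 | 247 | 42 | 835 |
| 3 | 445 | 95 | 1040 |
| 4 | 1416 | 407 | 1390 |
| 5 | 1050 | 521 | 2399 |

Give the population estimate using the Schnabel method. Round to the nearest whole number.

N ≈ 4842

Σ MᵢCᵢ = 0·835 + 835·247 + 1040·445 + 1390·1416 + 2399·1050 = 0 + 206245 + 462800 + 1968240 + 2518950 = 5156235
Σ Rᵢ = 0 + 42 + 95 + 407 + 521 = 1065
N̂ = 5156235 / 1065 ≈ 4841.5 → 4842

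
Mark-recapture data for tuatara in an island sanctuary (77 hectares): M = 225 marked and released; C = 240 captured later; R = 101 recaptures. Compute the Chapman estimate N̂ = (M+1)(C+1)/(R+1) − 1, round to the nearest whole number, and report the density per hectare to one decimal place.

density ≈ 6.9 tuatara per hectare

N̂ = 226·241/102 − 1 = 54466/102 − 1 ≈ 533.0 → 533
Density = N̂ / area = 533 / 77 ≈ 6.92 → 6.9 per hectare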